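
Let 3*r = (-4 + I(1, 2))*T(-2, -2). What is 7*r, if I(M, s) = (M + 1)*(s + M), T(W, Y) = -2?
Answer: -28/3 ≈ -9.3333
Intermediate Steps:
I(M, s) = (1 + M)*(M + s)
r = -4/3 (r = ((-4 + (1 + 2 + 1² + 1*2))*(-2))/3 = ((-4 + (1 + 2 + 1 + 2))*(-2))/3 = ((-4 + 6)*(-2))/3 = (2*(-2))/3 = (⅓)*(-4) = -4/3 ≈ -1.3333)
7*r = 7*(-4/3) = -28/3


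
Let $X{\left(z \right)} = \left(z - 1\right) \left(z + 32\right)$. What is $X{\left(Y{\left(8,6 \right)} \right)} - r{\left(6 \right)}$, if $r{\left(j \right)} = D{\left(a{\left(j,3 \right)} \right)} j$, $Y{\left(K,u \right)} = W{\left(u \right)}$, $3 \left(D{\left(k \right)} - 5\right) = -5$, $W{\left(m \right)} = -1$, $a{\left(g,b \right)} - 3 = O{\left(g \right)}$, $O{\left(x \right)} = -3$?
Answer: $-82$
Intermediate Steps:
$a{\left(g,b \right)} = 0$ ($a{\left(g,b \right)} = 3 - 3 = 0$)
$D{\left(k \right)} = \frac{10}{3}$ ($D{\left(k \right)} = 5 + \frac{1}{3} \left(-5\right) = 5 - \frac{5}{3} = \frac{10}{3}$)
$Y{\left(K,u \right)} = -1$
$X{\left(z \right)} = \left(-1 + z\right) \left(32 + z\right)$
$r{\left(j \right)} = \frac{10 j}{3}$
$X{\left(Y{\left(8,6 \right)} \right)} - r{\left(6 \right)} = \left(-32 + \left(-1\right)^{2} + 31 \left(-1\right)\right) - \frac{10}{3} \cdot 6 = \left(-32 + 1 - 31\right) - 20 = -62 - 20 = -82$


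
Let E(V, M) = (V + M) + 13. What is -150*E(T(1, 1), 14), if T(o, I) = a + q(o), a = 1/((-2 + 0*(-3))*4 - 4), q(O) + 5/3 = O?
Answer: -7875/2 ≈ -3937.5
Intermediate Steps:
q(O) = -5/3 + O
a = -1/12 (a = 1/((-2 + 0)*4 - 4) = 1/(-2*4 - 4) = 1/(-8 - 4) = 1/(-12) = -1/12 ≈ -0.083333)
T(o, I) = -7/4 + o (T(o, I) = -1/12 + (-5/3 + o) = -7/4 + o)
E(V, M) = 13 + M + V (E(V, M) = (M + V) + 13 = 13 + M + V)
-150*E(T(1, 1), 14) = -150*(13 + 14 + (-7/4 + 1)) = -150*(13 + 14 - ¾) = -150*105/4 = -7875/2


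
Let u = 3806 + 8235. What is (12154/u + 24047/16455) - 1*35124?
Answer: -6958792078223/198134655 ≈ -35122.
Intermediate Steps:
u = 12041
(12154/u + 24047/16455) - 1*35124 = (12154/12041 + 24047/16455) - 1*35124 = (12154*(1/12041) + 24047*(1/16455)) - 35124 = (12154/12041 + 24047/16455) - 35124 = 489543997/198134655 - 35124 = -6958792078223/198134655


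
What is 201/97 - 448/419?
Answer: 40763/40643 ≈ 1.0030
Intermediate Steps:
201/97 - 448/419 = 40763/40643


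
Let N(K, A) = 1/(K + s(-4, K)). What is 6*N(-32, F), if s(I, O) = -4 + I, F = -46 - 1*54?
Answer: -3/20 ≈ -0.15000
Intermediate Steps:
F = -100 (F = -46 - 54 = -100)
N(K, A) = 1/(-8 + K) (N(K, A) = 1/(K + (-4 - 4)) = 1/(K - 8) = 1/(-8 + K))
6*N(-32, F) = 6/(-8 - 32) = 6/(-40) = 6*(-1/40) = -3/20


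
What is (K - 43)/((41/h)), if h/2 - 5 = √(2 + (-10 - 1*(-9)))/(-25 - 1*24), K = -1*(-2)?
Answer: -488/49 ≈ -9.9592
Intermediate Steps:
K = 2
h = 488/49 (h = 10 + 2*(√(2 + (-10 - 1*(-9)))/(-25 - 1*24)) = 10 + 2*(√(2 + (-10 + 9))/(-25 - 24)) = 10 + 2*(√(2 - 1)/(-49)) = 10 + 2*(√1*(-1/49)) = 10 + 2*(1*(-1/49)) = 10 + 2*(-1/49) = 10 - 2/49 = 488/49 ≈ 9.9592)
(K - 43)/((41/h)) = (2 - 43)/((41/(488/49))) = -41/(41*(49/488)) = -41/(2009/488) = (488/2009)*(-41) = -488/49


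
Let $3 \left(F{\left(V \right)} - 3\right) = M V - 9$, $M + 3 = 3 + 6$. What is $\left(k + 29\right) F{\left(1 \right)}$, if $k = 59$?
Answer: $176$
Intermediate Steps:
$M = 6$ ($M = -3 + \left(3 + 6\right) = -3 + 9 = 6$)
$F{\left(V \right)} = 2 V$ ($F{\left(V \right)} = 3 + \frac{6 V - 9}{3} = 3 + \frac{-9 + 6 V}{3} = 3 + \left(-3 + 2 V\right) = 2 V$)
$\left(k + 29\right) F{\left(1 \right)} = \left(59 + 29\right) 2 \cdot 1 = 88 \cdot 2 = 176$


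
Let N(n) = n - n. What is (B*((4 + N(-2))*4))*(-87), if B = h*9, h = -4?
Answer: 50112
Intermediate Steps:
N(n) = 0
B = -36 (B = -4*9 = -36)
(B*((4 + N(-2))*4))*(-87) = -36*(4 + 0)*4*(-87) = -144*4*(-87) = -36*16*(-87) = -576*(-87) = 50112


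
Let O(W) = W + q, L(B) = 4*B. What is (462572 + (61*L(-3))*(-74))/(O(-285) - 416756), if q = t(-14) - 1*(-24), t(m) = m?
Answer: -516740/417031 ≈ -1.2391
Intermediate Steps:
q = 10 (q = -14 - 1*(-24) = -14 + 24 = 10)
O(W) = 10 + W (O(W) = W + 10 = 10 + W)
(462572 + (61*L(-3))*(-74))/(O(-285) - 416756) = (462572 + (61*(4*(-3)))*(-74))/((10 - 285) - 416756) = (462572 + (61*(-12))*(-74))/(-275 - 416756) = (462572 - 732*(-74))/(-417031) = (462572 + 54168)*(-1/417031) = 516740*(-1/417031) = -516740/417031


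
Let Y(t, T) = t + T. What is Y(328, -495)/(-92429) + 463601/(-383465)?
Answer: -42786138174/35443286485 ≈ -1.2072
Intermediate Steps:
Y(t, T) = T + t
Y(328, -495)/(-92429) + 463601/(-383465) = (-495 + 328)/(-92429) + 463601/(-383465) = -167*(-1/92429) + 463601*(-1/383465) = 167/92429 - 463601/383465 = -42786138174/35443286485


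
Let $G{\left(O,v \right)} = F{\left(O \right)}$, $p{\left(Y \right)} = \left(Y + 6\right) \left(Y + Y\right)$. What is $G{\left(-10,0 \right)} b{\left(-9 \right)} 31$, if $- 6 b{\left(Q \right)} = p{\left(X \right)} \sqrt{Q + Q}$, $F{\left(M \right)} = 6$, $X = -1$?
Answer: $930 i \sqrt{2} \approx 1315.2 i$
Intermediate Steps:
$p{\left(Y \right)} = 2 Y \left(6 + Y\right)$ ($p{\left(Y \right)} = \left(6 + Y\right) 2 Y = 2 Y \left(6 + Y\right)$)
$b{\left(Q \right)} = \frac{5 \sqrt{2} \sqrt{Q}}{3}$ ($b{\left(Q \right)} = - \frac{2 \left(-1\right) \left(6 - 1\right) \sqrt{Q + Q}}{6} = - \frac{2 \left(-1\right) 5 \sqrt{2 Q}}{6} = - \frac{\left(-10\right) \sqrt{2} \sqrt{Q}}{6} = \frac{5 \sqrt{2} \sqrt{Q}}{3}$)
$G{\left(O,v \right)} = 6$
$G{\left(-10,0 \right)} b{\left(-9 \right)} 31 = 6 \frac{5 \sqrt{2} \sqrt{-9}}{3} \cdot 31 = 6 \frac{5 \sqrt{2} \cdot 3 i}{3} \cdot 31 = 6 \cdot 5 i \sqrt{2} \cdot 31 = 30 i \sqrt{2} \cdot 31 = 930 i \sqrt{2}$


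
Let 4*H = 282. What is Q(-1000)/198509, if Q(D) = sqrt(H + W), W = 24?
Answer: 3*sqrt(42)/397018 ≈ 4.8971e-5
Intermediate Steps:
H = 141/2 (H = (1/4)*282 = 141/2 ≈ 70.500)
Q(D) = 3*sqrt(42)/2 (Q(D) = sqrt(141/2 + 24) = sqrt(189/2) = 3*sqrt(42)/2)
Q(-1000)/198509 = (3*sqrt(42)/2)/198509 = (3*sqrt(42)/2)*(1/198509) = 3*sqrt(42)/397018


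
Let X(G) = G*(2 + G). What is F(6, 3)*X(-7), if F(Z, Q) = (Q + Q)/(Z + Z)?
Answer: 35/2 ≈ 17.500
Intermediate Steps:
F(Z, Q) = Q/Z (F(Z, Q) = (2*Q)/((2*Z)) = (2*Q)*(1/(2*Z)) = Q/Z)
F(6, 3)*X(-7) = (3/6)*(-7*(2 - 7)) = (3*(⅙))*(-7*(-5)) = (½)*35 = 35/2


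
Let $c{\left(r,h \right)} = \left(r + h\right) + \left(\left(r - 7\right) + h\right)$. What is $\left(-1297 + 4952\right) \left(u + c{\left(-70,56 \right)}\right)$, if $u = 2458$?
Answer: $8856065$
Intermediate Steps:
$c{\left(r,h \right)} = -7 + 2 h + 2 r$ ($c{\left(r,h \right)} = \left(h + r\right) + \left(\left(-7 + r\right) + h\right) = \left(h + r\right) + \left(-7 + h + r\right) = -7 + 2 h + 2 r$)
$\left(-1297 + 4952\right) \left(u + c{\left(-70,56 \right)}\right) = \left(-1297 + 4952\right) \left(2458 + \left(-7 + 2 \cdot 56 + 2 \left(-70\right)\right)\right) = 3655 \left(2458 - 35\right) = 3655 \cdot 2423 = 8856065$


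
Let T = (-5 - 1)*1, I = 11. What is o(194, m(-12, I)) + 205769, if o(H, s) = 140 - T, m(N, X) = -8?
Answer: 205915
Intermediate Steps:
T = -6 (T = -6*1 = -6)
o(H, s) = 146 (o(H, s) = 140 - 1*(-6) = 140 + 6 = 146)
o(194, m(-12, I)) + 205769 = 146 + 205769 = 205915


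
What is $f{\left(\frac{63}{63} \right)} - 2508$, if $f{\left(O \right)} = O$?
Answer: $-2507$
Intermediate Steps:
$f{\left(\frac{63}{63} \right)} - 2508 = \frac{63}{63} - 2508 = 63 \cdot \frac{1}{63} - 2508 = 1 - 2508 = -2507$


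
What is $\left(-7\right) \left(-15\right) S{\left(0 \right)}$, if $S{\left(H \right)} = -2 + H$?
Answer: $-210$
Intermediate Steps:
$\left(-7\right) \left(-15\right) S{\left(0 \right)} = \left(-7\right) \left(-15\right) \left(-2 + 0\right) = 105 \left(-2\right) = -210$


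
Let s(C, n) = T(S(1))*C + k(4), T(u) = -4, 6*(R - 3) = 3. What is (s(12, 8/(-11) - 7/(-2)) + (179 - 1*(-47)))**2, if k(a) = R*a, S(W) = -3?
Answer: 36864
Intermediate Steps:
R = 7/2 (R = 3 + (1/6)*3 = 3 + 1/2 = 7/2 ≈ 3.5000)
k(a) = 7*a/2
s(C, n) = 14 - 4*C (s(C, n) = -4*C + (7/2)*4 = -4*C + 14 = 14 - 4*C)
(s(12, 8/(-11) - 7/(-2)) + (179 - 1*(-47)))**2 = ((14 - 4*12) + (179 - 1*(-47)))**2 = ((14 - 48) + (179 + 47))**2 = (-34 + 226)**2 = 192**2 = 36864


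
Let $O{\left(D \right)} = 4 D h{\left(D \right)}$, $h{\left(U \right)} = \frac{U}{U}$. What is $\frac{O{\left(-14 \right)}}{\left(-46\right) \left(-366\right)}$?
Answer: $- \frac{14}{4209} \approx -0.0033262$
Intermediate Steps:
$h{\left(U \right)} = 1$
$O{\left(D \right)} = 4 D$ ($O{\left(D \right)} = 4 D 1 = 4 D$)
$\frac{O{\left(-14 \right)}}{\left(-46\right) \left(-366\right)} = \frac{4 \left(-14\right)}{\left(-46\right) \left(-366\right)} = - \frac{56}{16836} = \left(-56\right) \frac{1}{16836} = - \frac{14}{4209}$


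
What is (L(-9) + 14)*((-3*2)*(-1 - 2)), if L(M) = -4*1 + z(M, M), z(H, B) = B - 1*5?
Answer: -72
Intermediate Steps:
z(H, B) = -5 + B (z(H, B) = B - 5 = -5 + B)
L(M) = -9 + M (L(M) = -4*1 + (-5 + M) = -4 + (-5 + M) = -9 + M)
(L(-9) + 14)*((-3*2)*(-1 - 2)) = ((-9 - 9) + 14)*((-3*2)*(-1 - 2)) = (-18 + 14)*(-6*(-3)) = -4*18 = -72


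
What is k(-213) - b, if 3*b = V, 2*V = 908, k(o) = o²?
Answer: 135653/3 ≈ 45218.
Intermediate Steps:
V = 454 (V = (½)*908 = 454)
b = 454/3 (b = (⅓)*454 = 454/3 ≈ 151.33)
k(-213) - b = (-213)² - 1*454/3 = 45369 - 454/3 = 135653/3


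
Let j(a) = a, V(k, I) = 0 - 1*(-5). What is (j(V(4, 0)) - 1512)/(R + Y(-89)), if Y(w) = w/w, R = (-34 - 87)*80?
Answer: 1507/9679 ≈ 0.15570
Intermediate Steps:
V(k, I) = 5 (V(k, I) = 0 + 5 = 5)
R = -9680 (R = -121*80 = -9680)
Y(w) = 1
(j(V(4, 0)) - 1512)/(R + Y(-89)) = (5 - 1512)/(-9680 + 1) = -1507/(-9679) = -1507*(-1/9679) = 1507/9679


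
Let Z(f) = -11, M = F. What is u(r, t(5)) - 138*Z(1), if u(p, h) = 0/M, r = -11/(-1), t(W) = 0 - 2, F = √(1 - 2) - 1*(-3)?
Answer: 1518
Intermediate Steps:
F = 3 + I (F = √(-1) + 3 = I + 3 = 3 + I ≈ 3.0 + 1.0*I)
t(W) = -2
M = 3 + I ≈ 3.0 + 1.0*I
r = 11 (r = -11*(-1) = 11)
u(p, h) = 0 (u(p, h) = 0/(3 + I) = 0*((3 - I)/10) = 0)
u(r, t(5)) - 138*Z(1) = 0 - 138*(-11) = 0 + 1518 = 1518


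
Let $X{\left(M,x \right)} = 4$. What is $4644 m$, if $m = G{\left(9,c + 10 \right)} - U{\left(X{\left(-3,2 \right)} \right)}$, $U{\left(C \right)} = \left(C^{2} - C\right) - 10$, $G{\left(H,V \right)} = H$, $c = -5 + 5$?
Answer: $32508$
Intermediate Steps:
$c = 0$
$U{\left(C \right)} = -10 + C^{2} - C$
$m = 7$ ($m = 9 - \left(-10 + 4^{2} - 4\right) = 9 - \left(-10 + 16 - 4\right) = 9 - 2 = 7$)
$4644 m = 4644 \cdot 7 = 32508$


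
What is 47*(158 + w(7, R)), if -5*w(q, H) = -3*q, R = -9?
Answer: 38117/5 ≈ 7623.4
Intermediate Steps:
w(q, H) = 3*q/5 (w(q, H) = -(-3)*q/5 = 3*q/5)
47*(158 + w(7, R)) = 47*(158 + (3/5)*7) = 47*(158 + 21/5) = 47*(811/5) = 38117/5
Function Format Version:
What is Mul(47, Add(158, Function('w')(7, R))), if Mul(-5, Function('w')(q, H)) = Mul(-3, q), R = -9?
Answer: Rational(38117, 5) ≈ 7623.4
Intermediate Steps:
Function('w')(q, H) = Mul(Rational(3, 5), q) (Function('w')(q, H) = Mul(Rational(-1, 5), Mul(-3, q)) = Mul(Rational(3, 5), q))
Mul(47, Add(158, Function('w')(7, R))) = Mul(47, Add(158, Mul(Rational(3, 5), 7))) = Mul(47, Add(158, Rational(21, 5))) = Mul(47, Rational(811, 5)) = Rational(38117, 5)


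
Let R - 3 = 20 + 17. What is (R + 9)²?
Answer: 2401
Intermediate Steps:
R = 40 (R = 3 + (20 + 17) = 3 + 37 = 40)
(R + 9)² = (40 + 9)² = 49² = 2401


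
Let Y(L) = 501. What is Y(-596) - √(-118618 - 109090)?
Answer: 501 - 2*I*√56927 ≈ 501.0 - 477.19*I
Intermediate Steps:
Y(-596) - √(-118618 - 109090) = 501 - √(-118618 - 109090) = 501 - √(-227708) = 501 - 2*I*√56927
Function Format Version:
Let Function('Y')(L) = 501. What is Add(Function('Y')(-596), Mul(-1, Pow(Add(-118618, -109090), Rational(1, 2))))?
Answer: Add(501, Mul(-2, I, Pow(56927, Rational(1, 2)))) ≈ Add(501.00, Mul(-477.19, I))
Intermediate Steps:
Add(Function('Y')(-596), Mul(-1, Pow(Add(-118618, -109090), Rational(1, 2)))) = Add(501, Mul(-1, Pow(Add(-118618, -109090), Rational(1, 2)))) = Add(501, Mul(-1, Pow(-227708, Rational(1, 2)))) = Add(501, Mul(-1, Mul(2, I, Pow(56927, Rational(1, 2))))) = Add(501, Mul(-2, I, Pow(56927, Rational(1, 2))))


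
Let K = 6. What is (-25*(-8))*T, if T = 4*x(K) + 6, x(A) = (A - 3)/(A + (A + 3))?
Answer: 1360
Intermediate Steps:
x(A) = (-3 + A)/(3 + 2*A) (x(A) = (-3 + A)/(A + (3 + A)) = (-3 + A)/(3 + 2*A))
T = 34/5 (T = 4*((-3 + 6)/(3 + 2*6)) + 6 = 4*(3/(3 + 12)) + 6 = 4*(3/15) + 6 = 4*((1/15)*3) + 6 = 4*(⅕) + 6 = ⅘ + 6 = 34/5 ≈ 6.8000)
(-25*(-8))*T = -25*(-8)*(34/5) = 200*(34/5) = 1360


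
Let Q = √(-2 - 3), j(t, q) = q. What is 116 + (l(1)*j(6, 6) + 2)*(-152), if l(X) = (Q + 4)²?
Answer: -10220 - 7296*I*√5 ≈ -10220.0 - 16314.0*I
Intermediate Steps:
Q = I*√5 (Q = √(-5) = I*√5 ≈ 2.2361*I)
l(X) = (4 + I*√5)² (l(X) = (I*√5 + 4)² = (4 + I*√5)²)
116 + (l(1)*j(6, 6) + 2)*(-152) = 116 + ((4 + I*√5)²*6 + 2)*(-152) = 116 + (6*(4 + I*√5)² + 2)*(-152) = 116 + (2 + 6*(4 + I*√5)²)*(-152) = 116 + (-304 - 912*(4 + I*√5)²) = -188 - 912*(4 + I*√5)²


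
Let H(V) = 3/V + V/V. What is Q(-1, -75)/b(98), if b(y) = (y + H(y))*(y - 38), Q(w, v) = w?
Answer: -49/291150 ≈ -0.00016830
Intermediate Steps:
H(V) = 1 + 3/V (H(V) = 3/V + 1 = 1 + 3/V)
b(y) = (-38 + y)*(y + (3 + y)/y) (b(y) = (y + (3 + y)/y)*(y - 38) = (y + (3 + y)/y)*(-38 + y) = (-38 + y)*(y + (3 + y)/y))
Q(-1, -75)/b(98) = -1/(-35 + 98**2 - 114/98 - 37*98) = -1/(-35 + 9604 - 114*1/98 - 3626) = -1/(-35 + 9604 - 57/49 - 3626) = -1/291150/49 = -1*49/291150 = -49/291150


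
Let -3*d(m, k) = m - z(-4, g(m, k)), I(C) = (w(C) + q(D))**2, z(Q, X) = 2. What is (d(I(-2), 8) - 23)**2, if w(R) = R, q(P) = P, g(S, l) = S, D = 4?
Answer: 5041/9 ≈ 560.11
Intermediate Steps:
I(C) = (4 + C)**2 (I(C) = (C + 4)**2 = (4 + C)**2)
d(m, k) = 2/3 - m/3 (d(m, k) = -(m - 1*2)/3 = -(m - 2)/3 = -(-2 + m)/3 = 2/3 - m/3)
(d(I(-2), 8) - 23)**2 = ((2/3 - (4 - 2)**2/3) - 23)**2 = ((2/3 - 1/3*2**2) - 23)**2 = ((2/3 - 1/3*4) - 23)**2 = ((2/3 - 4/3) - 23)**2 = (-2/3 - 23)**2 = (-71/3)**2 = 5041/9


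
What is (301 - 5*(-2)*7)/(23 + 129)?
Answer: 371/152 ≈ 2.4408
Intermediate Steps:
(301 - 5*(-2)*7)/(23 + 129) = (301 + 10*7)/152 = (301 + 70)*(1/152) = 371*(1/152) = 371/152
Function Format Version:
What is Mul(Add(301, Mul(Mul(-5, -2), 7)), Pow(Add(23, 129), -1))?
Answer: Rational(371, 152) ≈ 2.4408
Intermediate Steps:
Mul(Add(301, Mul(Mul(-5, -2), 7)), Pow(Add(23, 129), -1)) = Mul(Add(301, Mul(10, 7)), Pow(152, -1)) = Mul(Add(301, 70), Rational(1, 152)) = Mul(371, Rational(1, 152)) = Rational(371, 152)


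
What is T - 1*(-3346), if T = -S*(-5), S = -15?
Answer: 3271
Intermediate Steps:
T = -75 (T = -1*(-15)*(-5) = 15*(-5) = -75)
T - 1*(-3346) = -75 - 1*(-3346) = -75 + 3346 = 3271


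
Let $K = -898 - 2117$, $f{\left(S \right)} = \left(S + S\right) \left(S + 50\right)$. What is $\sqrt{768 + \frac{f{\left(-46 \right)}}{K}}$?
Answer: $\frac{4 \sqrt{48488905}}{1005} \approx 27.715$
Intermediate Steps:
$f{\left(S \right)} = 2 S \left(50 + S\right)$
$K = -3015$
$\sqrt{768 + \frac{f{\left(-46 \right)}}{K}} = \sqrt{768 + \frac{2 \left(-46\right) \left(50 - 46\right)}{-3015}} = \sqrt{768 + 2 \left(-46\right) 4 \left(- \frac{1}{3015}\right)} = \sqrt{768 - - \frac{368}{3015}} = \sqrt{768 + \frac{368}{3015}} = \sqrt{\frac{2315888}{3015}} = \frac{4 \sqrt{48488905}}{1005}$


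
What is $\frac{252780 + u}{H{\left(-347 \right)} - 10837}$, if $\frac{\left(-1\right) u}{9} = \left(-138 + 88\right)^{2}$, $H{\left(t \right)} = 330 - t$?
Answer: $- \frac{5757}{254} \approx -22.665$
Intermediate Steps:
$u = -22500$ ($u = - 9 \left(-138 + 88\right)^{2} = - 9 \left(-50\right)^{2} = \left(-9\right) 2500 = -22500$)
$\frac{252780 + u}{H{\left(-347 \right)} - 10837} = \frac{252780 - 22500}{\left(330 - -347\right) - 10837} = \frac{230280}{\left(330 + 347\right) - 10837} = \frac{230280}{677 - 10837} = \frac{230280}{-10160} = 230280 \left(- \frac{1}{10160}\right) = - \frac{5757}{254}$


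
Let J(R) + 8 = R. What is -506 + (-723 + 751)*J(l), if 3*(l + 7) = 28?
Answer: -1994/3 ≈ -664.67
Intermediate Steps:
l = 7/3 (l = -7 + (⅓)*28 = -7 + 28/3 = 7/3 ≈ 2.3333)
J(R) = -8 + R
-506 + (-723 + 751)*J(l) = -506 + (-723 + 751)*(-8 + 7/3) = -506 + 28*(-17/3) = -506 - 476/3 = -1994/3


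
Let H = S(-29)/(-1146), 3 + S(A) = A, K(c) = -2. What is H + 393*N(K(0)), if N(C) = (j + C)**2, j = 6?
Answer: 3603040/573 ≈ 6288.0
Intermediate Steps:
S(A) = -3 + A
N(C) = (6 + C)**2
H = 16/573 (H = (-3 - 29)/(-1146) = -32*(-1/1146) = 16/573 ≈ 0.027923)
H + 393*N(K(0)) = 16/573 + 393*(6 - 2)**2 = 16/573 + 393*4**2 = 16/573 + 393*16 = 16/573 + 6288 = 3603040/573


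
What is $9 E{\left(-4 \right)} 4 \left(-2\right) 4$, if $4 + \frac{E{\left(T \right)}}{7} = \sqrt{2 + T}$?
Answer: $8064 - 2016 i \sqrt{2} \approx 8064.0 - 2851.1 i$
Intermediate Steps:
$E{\left(T \right)} = -28 + 7 \sqrt{2 + T}$
$9 E{\left(-4 \right)} 4 \left(-2\right) 4 = 9 \left(-28 + 7 \sqrt{2 - 4}\right) 4 \left(-2\right) 4 = 9 \left(-28 + 7 \sqrt{-2}\right) \left(\left(-8\right) 4\right) = 9 \left(-28 + 7 i \sqrt{2}\right) \left(-32\right) = \left(-252 + 63 i \sqrt{2}\right) \left(-32\right) = 8064 - 2016 i \sqrt{2}$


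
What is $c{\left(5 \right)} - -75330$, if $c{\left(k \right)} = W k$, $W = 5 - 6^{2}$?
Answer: $75175$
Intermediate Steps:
$W = -31$ ($W = 5 - 36 = -31$)
$c{\left(k \right)} = - 31 k$
$c{\left(5 \right)} - -75330 = \left(-31\right) 5 - -75330 = -155 + 75330 = 75175$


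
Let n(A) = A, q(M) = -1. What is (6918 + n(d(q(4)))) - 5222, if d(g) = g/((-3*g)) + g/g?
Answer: 5090/3 ≈ 1696.7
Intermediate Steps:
d(g) = ⅔ (d(g) = g*(-1/(3*g)) + 1 = -⅓ + 1 = ⅔)
(6918 + n(d(q(4)))) - 5222 = (6918 + ⅔) - 5222 = 20756/3 - 5222 = 5090/3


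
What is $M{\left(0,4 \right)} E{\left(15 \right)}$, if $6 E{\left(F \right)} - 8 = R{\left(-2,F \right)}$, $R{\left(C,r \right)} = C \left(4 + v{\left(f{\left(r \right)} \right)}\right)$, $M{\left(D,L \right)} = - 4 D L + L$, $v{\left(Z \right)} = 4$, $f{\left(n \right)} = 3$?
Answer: $- \frac{16}{3} \approx -5.3333$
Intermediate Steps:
$M{\left(D,L \right)} = L - 4 D L$ ($M{\left(D,L \right)} = - 4 D L + L = L - 4 D L$)
$R{\left(C,r \right)} = 8 C$ ($R{\left(C,r \right)} = C \left(4 + 4\right) = C 8 = 8 C$)
$E{\left(F \right)} = - \frac{4}{3}$ ($E{\left(F \right)} = \frac{4}{3} + \frac{8 \left(-2\right)}{6} = \frac{4}{3} + \frac{1}{6} \left(-16\right) = \frac{4}{3} - \frac{8}{3} = - \frac{4}{3}$)
$M{\left(0,4 \right)} E{\left(15 \right)} = 4 \left(1 - 0\right) \left(- \frac{4}{3}\right) = 4 \left(1 + 0\right) \left(- \frac{4}{3}\right) = 4 \cdot 1 \left(- \frac{4}{3}\right) = 4 \left(- \frac{4}{3}\right) = - \frac{16}{3}$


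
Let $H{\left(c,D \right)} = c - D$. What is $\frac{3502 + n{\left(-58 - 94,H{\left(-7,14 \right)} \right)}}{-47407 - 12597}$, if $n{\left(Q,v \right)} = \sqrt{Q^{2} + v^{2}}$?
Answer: $- \frac{1751}{30002} - \frac{\sqrt{23545}}{60004} \approx -0.06092$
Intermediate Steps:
$\frac{3502 + n{\left(-58 - 94,H{\left(-7,14 \right)} \right)}}{-47407 - 12597} = \frac{3502 + \sqrt{\left(-58 - 94\right)^{2} + \left(-7 - 14\right)^{2}}}{-47407 - 12597} = \frac{3502 + \sqrt{\left(-58 - 94\right)^{2} + \left(-7 - 14\right)^{2}}}{-60004} = \left(3502 + \sqrt{\left(-152\right)^{2} + \left(-21\right)^{2}}\right) \left(- \frac{1}{60004}\right) = \left(3502 + \sqrt{23104 + 441}\right) \left(- \frac{1}{60004}\right) = \left(3502 + \sqrt{23545}\right) \left(- \frac{1}{60004}\right) = - \frac{1751}{30002} - \frac{\sqrt{23545}}{60004}$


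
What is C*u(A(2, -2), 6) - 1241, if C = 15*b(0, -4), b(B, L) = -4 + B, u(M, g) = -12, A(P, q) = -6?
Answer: -521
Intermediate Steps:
C = -60 (C = 15*(-4 + 0) = 15*(-4) = -60)
C*u(A(2, -2), 6) - 1241 = -60*(-12) - 1241 = 720 - 1241 = -521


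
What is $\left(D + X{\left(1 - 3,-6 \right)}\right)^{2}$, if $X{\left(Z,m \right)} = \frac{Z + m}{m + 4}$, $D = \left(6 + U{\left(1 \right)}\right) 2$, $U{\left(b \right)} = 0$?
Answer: $256$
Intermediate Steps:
$D = 12$ ($D = \left(6 + 0\right) 2 = 6 \cdot 2 = 12$)
$X{\left(Z,m \right)} = \frac{Z + m}{4 + m}$
$\left(D + X{\left(1 - 3,-6 \right)}\right)^{2} = \left(12 + \frac{\left(1 - 3\right) - 6}{4 - 6}\right)^{2} = \left(12 + \frac{-2 - 6}{-2}\right)^{2} = \left(12 - -4\right)^{2} = \left(12 + 4\right)^{2} = 16^{2} = 256$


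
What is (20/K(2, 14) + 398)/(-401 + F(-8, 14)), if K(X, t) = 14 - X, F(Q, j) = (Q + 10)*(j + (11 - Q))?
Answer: -1199/1005 ≈ -1.1930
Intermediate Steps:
F(Q, j) = (10 + Q)*(11 + j - Q)
(20/K(2, 14) + 398)/(-401 + F(-8, 14)) = (20/(14 - 1*2) + 398)/(-401 + (110 - 8 - 1*(-8)² + 10*14 - 8*14)) = (20/(14 - 2) + 398)/(-401 + (110 - 8 - 1*64 + 140 - 112)) = (20/12 + 398)/(-401 + (110 - 8 - 64 + 140 - 112)) = (20*(1/12) + 398)/(-401 + 66) = (5/3 + 398)/(-335) = (1199/3)*(-1/335) = -1199/1005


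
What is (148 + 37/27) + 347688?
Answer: 9391609/27 ≈ 3.4784e+5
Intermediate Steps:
(148 + 37/27) + 347688 = 4033/27 + 347688 = 9391609/27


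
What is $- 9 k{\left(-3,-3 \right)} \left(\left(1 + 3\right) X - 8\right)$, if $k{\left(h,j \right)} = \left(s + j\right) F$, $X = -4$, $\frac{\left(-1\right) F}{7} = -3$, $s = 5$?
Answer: $9072$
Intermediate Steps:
$F = 21$ ($F = \left(-7\right) \left(-3\right) = 21$)
$k{\left(h,j \right)} = 105 + 21 j$ ($k{\left(h,j \right)} = \left(5 + j\right) 21 = 105 + 21 j$)
$- 9 k{\left(-3,-3 \right)} \left(\left(1 + 3\right) X - 8\right) = - 9 \left(105 + 21 \left(-3\right)\right) \left(\left(1 + 3\right) \left(-4\right) - 8\right) = - 9 \left(105 - 63\right) \left(4 \left(-4\right) - 8\right) = \left(-9\right) 42 \left(-16 - 8\right) = \left(-378\right) \left(-24\right) = 9072$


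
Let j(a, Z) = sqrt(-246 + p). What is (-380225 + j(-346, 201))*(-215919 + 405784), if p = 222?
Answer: -72191419625 + 379730*I*sqrt(6) ≈ -7.2191e+10 + 9.3015e+5*I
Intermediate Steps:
j(a, Z) = 2*I*sqrt(6) (j(a, Z) = sqrt(-246 + 222) = sqrt(-24) = 2*I*sqrt(6))
(-380225 + j(-346, 201))*(-215919 + 405784) = (-380225 + 2*I*sqrt(6))*(-215919 + 405784) = (-380225 + 2*I*sqrt(6))*189865 = -72191419625 + 379730*I*sqrt(6)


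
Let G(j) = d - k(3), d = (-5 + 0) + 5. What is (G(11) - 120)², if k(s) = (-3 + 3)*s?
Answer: 14400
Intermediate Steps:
d = 0 (d = -5 + 5 = 0)
k(s) = 0 (k(s) = 0*s = 0)
G(j) = 0 (G(j) = 0 - 1*0 = 0 + 0 = 0)
(G(11) - 120)² = (0 - 120)² = (-120)² = 14400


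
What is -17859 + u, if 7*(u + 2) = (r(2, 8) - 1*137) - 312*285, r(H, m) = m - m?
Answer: -214084/7 ≈ -30583.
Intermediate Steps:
r(H, m) = 0
u = -89071/7 (u = -2 + ((0 - 1*137) - 312*285)/7 = -2 + ((0 - 137) - 88920)/7 = -2 + (-137 - 88920)/7 = -2 + (⅐)*(-89057) = -2 - 89057/7 = -89071/7 ≈ -12724.)
-17859 + u = -17859 - 89071/7 = -214084/7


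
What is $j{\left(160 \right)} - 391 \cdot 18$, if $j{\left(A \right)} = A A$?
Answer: $18562$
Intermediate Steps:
$j{\left(A \right)} = A^{2}$
$j{\left(160 \right)} - 391 \cdot 18 = 160^{2} - 391 \cdot 18 = 25600 - 7038 = 18562$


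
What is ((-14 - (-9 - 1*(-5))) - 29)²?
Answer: 1521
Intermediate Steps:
((-14 - (-9 - 1*(-5))) - 29)² = ((-14 - (-9 + 5)) - 29)² = ((-14 - 1*(-4)) - 29)² = ((-14 + 4) - 29)² = (-10 - 29)² = (-39)² = 1521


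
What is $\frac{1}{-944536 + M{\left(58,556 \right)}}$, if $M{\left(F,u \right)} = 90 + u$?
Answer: $- \frac{1}{943890} \approx -1.0594 \cdot 10^{-6}$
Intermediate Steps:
$\frac{1}{-944536 + M{\left(58,556 \right)}} = \frac{1}{-944536 + \left(90 + 556\right)} = \frac{1}{-944536 + 646} = \frac{1}{-943890} = - \frac{1}{943890}$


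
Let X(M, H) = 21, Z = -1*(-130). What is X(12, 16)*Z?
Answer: 2730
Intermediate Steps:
Z = 130
X(12, 16)*Z = 21*130 = 2730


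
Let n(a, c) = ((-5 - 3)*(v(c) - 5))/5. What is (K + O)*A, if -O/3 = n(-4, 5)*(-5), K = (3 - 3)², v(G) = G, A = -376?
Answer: 0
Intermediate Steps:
K = 0 (K = 0² = 0)
n(a, c) = 8 - 8*c/5 (n(a, c) = ((-5 - 3)*(c - 5))/5 = -8*(-5 + c)*(⅕) = (40 - 8*c)*(⅕) = 8 - 8*c/5)
O = 0 (O = -3*(8 - 8/5*5)*(-5) = -3*(8 - 8)*(-5) = -0*(-5) = -3*0 = 0)
(K + O)*A = (0 + 0)*(-376) = 0*(-376) = 0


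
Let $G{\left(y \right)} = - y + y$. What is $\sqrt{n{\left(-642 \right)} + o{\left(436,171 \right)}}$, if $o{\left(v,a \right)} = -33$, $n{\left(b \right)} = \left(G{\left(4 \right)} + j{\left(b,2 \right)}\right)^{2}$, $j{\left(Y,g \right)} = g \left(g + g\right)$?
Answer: $\sqrt{31} \approx 5.5678$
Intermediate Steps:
$j{\left(Y,g \right)} = 2 g^{2}$ ($j{\left(Y,g \right)} = g 2 g = 2 g^{2}$)
$G{\left(y \right)} = 0$
$n{\left(b \right)} = 64$ ($n{\left(b \right)} = \left(0 + 2 \cdot 2^{2}\right)^{2} = \left(0 + 2 \cdot 4\right)^{2} = \left(0 + 8\right)^{2} = 8^{2} = 64$)
$\sqrt{n{\left(-642 \right)} + o{\left(436,171 \right)}} = \sqrt{64 - 33} = \sqrt{31}$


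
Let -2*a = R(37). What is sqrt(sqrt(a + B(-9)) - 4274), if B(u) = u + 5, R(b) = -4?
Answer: sqrt(-4274 + I*sqrt(2)) ≈ 0.011 + 65.376*I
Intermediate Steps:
a = 2 (a = -1/2*(-4) = 2)
B(u) = 5 + u
sqrt(sqrt(a + B(-9)) - 4274) = sqrt(sqrt(2 + (5 - 9)) - 4274) = sqrt(sqrt(2 - 4) - 4274) = sqrt(sqrt(-2) - 4274) = sqrt(I*sqrt(2) - 4274) = sqrt(-4274 + I*sqrt(2))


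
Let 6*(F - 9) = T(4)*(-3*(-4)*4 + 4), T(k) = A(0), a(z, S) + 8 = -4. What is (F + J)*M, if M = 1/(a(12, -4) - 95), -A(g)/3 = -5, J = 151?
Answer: -290/107 ≈ -2.7103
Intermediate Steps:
A(g) = 15 (A(g) = -3*(-5) = 15)
a(z, S) = -12 (a(z, S) = -8 - 4 = -12)
T(k) = 15
F = 139 (F = 9 + (15*(-3*(-4)*4 + 4))/6 = 9 + (15*(12*4 + 4))/6 = 9 + (15*(48 + 4))/6 = 9 + (15*52)/6 = 9 + (1/6)*780 = 9 + 130 = 139)
M = -1/107 (M = 1/(-12 - 95) = 1/(-107) = -1/107 ≈ -0.0093458)
(F + J)*M = (139 + 151)*(-1/107) = 290*(-1/107) = -290/107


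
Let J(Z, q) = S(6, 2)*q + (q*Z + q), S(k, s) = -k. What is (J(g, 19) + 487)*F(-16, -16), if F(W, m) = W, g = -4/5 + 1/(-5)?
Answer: -5968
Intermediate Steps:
g = -1 (g = -4*⅕ + 1*(-⅕) = -⅘ - ⅕ = -1)
J(Z, q) = -5*q + Z*q (J(Z, q) = (-1*6)*q + (q*Z + q) = -6*q + (Z*q + q) = -6*q + (q + Z*q) = -5*q + Z*q)
(J(g, 19) + 487)*F(-16, -16) = (19*(-5 - 1) + 487)*(-16) = (19*(-6) + 487)*(-16) = (-114 + 487)*(-16) = 373*(-16) = -5968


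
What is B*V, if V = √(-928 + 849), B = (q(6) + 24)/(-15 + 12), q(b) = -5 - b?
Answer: -13*I*√79/3 ≈ -38.516*I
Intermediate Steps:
B = -13/3 (B = ((-5 - 1*6) + 24)/(-15 + 12) = ((-5 - 6) + 24)/(-3) = (-11 + 24)*(-⅓) = 13*(-⅓) = -13/3 ≈ -4.3333)
V = I*√79 (V = √(-79) = I*√79 ≈ 8.8882*I)
B*V = -13*I*√79/3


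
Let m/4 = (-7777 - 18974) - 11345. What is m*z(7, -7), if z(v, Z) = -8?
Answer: 1219072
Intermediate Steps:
m = -152384 (m = 4*((-7777 - 18974) - 11345) = 4*(-26751 - 11345) = 4*(-38096) = -152384)
m*z(7, -7) = -152384*(-8) = 1219072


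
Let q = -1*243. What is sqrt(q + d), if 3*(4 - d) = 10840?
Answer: I*sqrt(34671)/3 ≈ 62.067*I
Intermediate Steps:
d = -10828/3 (d = 4 - 1/3*10840 = 4 - 10840/3 = -10828/3 ≈ -3609.3)
q = -243
sqrt(q + d) = sqrt(-243 - 10828/3) = sqrt(-11557/3) = I*sqrt(34671)/3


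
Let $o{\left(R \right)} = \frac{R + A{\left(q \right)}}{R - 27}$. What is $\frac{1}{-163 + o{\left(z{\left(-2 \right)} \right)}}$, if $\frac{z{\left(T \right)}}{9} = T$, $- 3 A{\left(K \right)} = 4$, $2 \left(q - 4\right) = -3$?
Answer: $- \frac{135}{21947} \approx -0.0061512$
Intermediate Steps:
$q = \frac{5}{2}$ ($q = 4 + \frac{1}{2} \left(-3\right) = 4 - \frac{3}{2} = \frac{5}{2} \approx 2.5$)
$A{\left(K \right)} = - \frac{4}{3}$ ($A{\left(K \right)} = \left(- \frac{1}{3}\right) 4 = - \frac{4}{3}$)
$z{\left(T \right)} = 9 T$
$o{\left(R \right)} = \frac{- \frac{4}{3} + R}{-27 + R}$ ($o{\left(R \right)} = \frac{R - \frac{4}{3}}{R - 27} = \frac{- \frac{4}{3} + R}{-27 + R}$)
$\frac{1}{-163 + o{\left(z{\left(-2 \right)} \right)}} = \frac{1}{-163 + \frac{- \frac{4}{3} + 9 \left(-2\right)}{-27 + 9 \left(-2\right)}} = \frac{1}{-163 + \frac{- \frac{4}{3} - 18}{-27 - 18}} = \frac{1}{-163 + \frac{1}{-45} \left(- \frac{58}{3}\right)} = \frac{1}{-163 - - \frac{58}{135}} = \frac{1}{-163 + \frac{58}{135}} = \frac{1}{- \frac{21947}{135}} = - \frac{135}{21947}$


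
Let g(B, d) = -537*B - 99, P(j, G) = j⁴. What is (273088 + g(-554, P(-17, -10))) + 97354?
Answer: 667841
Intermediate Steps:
g(B, d) = -99 - 537*B
(273088 + g(-554, P(-17, -10))) + 97354 = (273088 + (-99 - 537*(-554))) + 97354 = (273088 + (-99 + 297498)) + 97354 = (273088 + 297399) + 97354 = 570487 + 97354 = 667841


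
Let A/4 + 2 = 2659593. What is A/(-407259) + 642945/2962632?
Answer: -10418570825431/402186181896 ≈ -25.905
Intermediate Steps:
A = 10638364 (A = -8 + 4*2659593 = -8 + 10638372 = 10638364)
A/(-407259) + 642945/2962632 = 10638364/(-407259) + 642945/2962632 = 10638364*(-1/407259) + 642945*(1/2962632) = -10638364/407259 + 214315/987544 = -10418570825431/402186181896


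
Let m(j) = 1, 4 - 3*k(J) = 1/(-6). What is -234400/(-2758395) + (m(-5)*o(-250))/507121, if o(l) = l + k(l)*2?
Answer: 70912335515/839304018477 ≈ 0.084489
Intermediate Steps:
k(J) = 25/18 (k(J) = 4/3 - ⅓/(-6) = 4/3 - ⅓*(-⅙) = 4/3 + 1/18 = 25/18)
o(l) = 25/9 + l (o(l) = l + (25/18)*2 = l + 25/9 = 25/9 + l)
-234400/(-2758395) + (m(-5)*o(-250))/507121 = -234400/(-2758395) + (1*(25/9 - 250))/507121 = -234400*(-1/2758395) + (1*(-2225/9))*(1/507121) = 46880/551679 - 2225/9*1/507121 = 46880/551679 - 2225/4564089 = 70912335515/839304018477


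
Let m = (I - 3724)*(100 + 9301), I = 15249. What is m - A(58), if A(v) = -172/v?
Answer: 3142049311/29 ≈ 1.0835e+8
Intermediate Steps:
m = 108346525 (m = (15249 - 3724)*(100 + 9301) = 11525*9401 = 108346525)
m - A(58) = 108346525 - (-172)/58 = 108346525 - 1*(-86/29) = 108346525 + 86/29 = 3142049311/29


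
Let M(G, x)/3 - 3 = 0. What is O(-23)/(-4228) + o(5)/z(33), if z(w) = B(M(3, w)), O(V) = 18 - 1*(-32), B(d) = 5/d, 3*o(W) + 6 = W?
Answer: -6467/10570 ≈ -0.61183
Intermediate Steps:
M(G, x) = 9 (M(G, x) = 9 + 3*0 = 9 + 0 = 9)
o(W) = -2 + W/3
O(V) = 50 (O(V) = 18 + 32 = 50)
z(w) = 5/9
O(-23)/(-4228) + o(5)/z(33) = 50/(-4228) + (-2 + (⅓)*5)/(5/9) = 50*(-1/4228) + (-2 + 5/3)*(9/5) = -25/2114 - ⅓*9/5 = -25/2114 - ⅗ = -6467/10570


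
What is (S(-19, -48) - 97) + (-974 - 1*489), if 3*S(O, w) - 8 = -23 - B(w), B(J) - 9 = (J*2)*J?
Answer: -3104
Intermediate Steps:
B(J) = 9 + 2*J² (B(J) = 9 + (J*2)*J = 9 + (2*J)*J = 9 + 2*J²)
S(O, w) = -8 - 2*w²/3 (S(O, w) = 8/3 + (-23 - (9 + 2*w²))/3 = 8/3 + (-23 + (-9 - 2*w²))/3 = 8/3 + (-32 - 2*w²)/3 = 8/3 + (-32/3 - 2*w²/3) = -8 - 2*w²/3)
(S(-19, -48) - 97) + (-974 - 1*489) = ((-8 - ⅔*(-48)²) - 97) + (-974 - 1*489) = ((-8 - ⅔*2304) - 97) + (-974 - 489) = ((-8 - 1536) - 97) - 1463 = (-1544 - 97) - 1463 = -1641 - 1463 = -3104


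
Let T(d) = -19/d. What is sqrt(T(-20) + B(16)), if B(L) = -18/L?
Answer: I*sqrt(70)/20 ≈ 0.41833*I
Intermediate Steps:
sqrt(T(-20) + B(16)) = sqrt(-19/(-20) - 18/16) = sqrt(-19*(-1/20) - 18*1/16) = sqrt(19/20 - 9/8) = sqrt(-7/40) = I*sqrt(70)/20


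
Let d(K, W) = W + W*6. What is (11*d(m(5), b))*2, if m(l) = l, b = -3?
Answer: -462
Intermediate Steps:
d(K, W) = 7*W (d(K, W) = W + 6*W = 7*W)
(11*d(m(5), b))*2 = (11*(7*(-3)))*2 = (11*(-21))*2 = -231*2 = -462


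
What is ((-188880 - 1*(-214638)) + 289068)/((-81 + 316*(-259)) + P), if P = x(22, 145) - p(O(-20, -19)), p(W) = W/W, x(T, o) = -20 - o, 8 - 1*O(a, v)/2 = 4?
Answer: -314826/82091 ≈ -3.8351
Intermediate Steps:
O(a, v) = 8 (O(a, v) = 16 - 2*4 = 16 - 8 = 8)
p(W) = 1
P = -166 (P = (-20 - 1*145) - 1*1 = (-20 - 145) - 1 = -165 - 1 = -166)
((-188880 - 1*(-214638)) + 289068)/((-81 + 316*(-259)) + P) = ((-188880 - 1*(-214638)) + 289068)/((-81 + 316*(-259)) - 166) = ((-188880 + 214638) + 289068)/((-81 - 81844) - 166) = (25758 + 289068)/(-81925 - 166) = 314826/(-82091) = 314826*(-1/82091) = -314826/82091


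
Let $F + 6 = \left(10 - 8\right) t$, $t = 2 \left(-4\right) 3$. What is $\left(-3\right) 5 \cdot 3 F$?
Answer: $2430$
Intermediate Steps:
$t = -24$ ($t = \left(-8\right) 3 = -24$)
$F = -54$ ($F = -6 + \left(10 - 8\right) \left(-24\right) = -6 + 2 \left(-24\right) = -6 - 48 = -54$)
$\left(-3\right) 5 \cdot 3 F = \left(-3\right) 5 \cdot 3 \left(-54\right) = \left(-15\right) 3 \left(-54\right) = \left(-45\right) \left(-54\right) = 2430$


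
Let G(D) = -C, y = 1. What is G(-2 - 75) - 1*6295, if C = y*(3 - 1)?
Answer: -6297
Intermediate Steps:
C = 2 (C = 1*(3 - 1) = 1*2 = 2)
G(D) = -2 (G(D) = -1*2 = -2)
G(-2 - 75) - 1*6295 = -2 - 1*6295 = -2 - 6295 = -6297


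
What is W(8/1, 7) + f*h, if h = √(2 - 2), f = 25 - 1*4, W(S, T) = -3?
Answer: -3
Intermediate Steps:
f = 21 (f = 25 - 4 = 21)
h = 0 (h = √0 = 0)
W(8/1, 7) + f*h = -3 + 21*0 = -3 + 0 = -3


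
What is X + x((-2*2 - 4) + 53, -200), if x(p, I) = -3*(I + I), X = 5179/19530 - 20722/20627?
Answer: 483116498573/402845310 ≈ 1199.3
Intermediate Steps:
X = -297873427/402845310 (X = 5179*(1/19530) - 20722*1/20627 = 5179/19530 - 20722/20627 = -297873427/402845310 ≈ -0.73942)
x(p, I) = -6*I
X + x((-2*2 - 4) + 53, -200) = -297873427/402845310 - 6*(-200) = -297873427/402845310 + 1200 = 483116498573/402845310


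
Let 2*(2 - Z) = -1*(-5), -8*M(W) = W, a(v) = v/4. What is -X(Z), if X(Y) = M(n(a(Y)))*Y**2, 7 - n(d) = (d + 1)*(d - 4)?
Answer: 679/2048 ≈ 0.33154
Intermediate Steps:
a(v) = v/4 (a(v) = v*(1/4) = v/4)
n(d) = 7 - (1 + d)*(-4 + d) (n(d) = 7 - (d + 1)*(d - 4) = 7 - (1 + d)*(-4 + d))
M(W) = -W/8
Z = -1/2 (Z = 2 - (-1)*(-5)/2 = 2 - 1/2*5 = 2 - 5/2 = -1/2 ≈ -0.50000)
X(Y) = Y**2*(-11/8 - 3*Y/32 + Y**2/128) (X(Y) = (-(11 - (Y/4)**2 + 3*(Y/4))/8)*Y**2 = (-(11 - Y**2/16 + 3*Y/4)/8)*Y**2 = (-11/8 - 3*Y/32 + Y**2/128)*Y**2 = Y**2*(-11/8 - 3*Y/32 + Y**2/128))
-X(Z) = -(-1/2)**2*(-176 + (-1/2)**2 - 12*(-1/2))/128 = -(-176 + 1/4 + 6)/(128*4) = -(-679)/(128*4*4) = -1*(-679/2048) = 679/2048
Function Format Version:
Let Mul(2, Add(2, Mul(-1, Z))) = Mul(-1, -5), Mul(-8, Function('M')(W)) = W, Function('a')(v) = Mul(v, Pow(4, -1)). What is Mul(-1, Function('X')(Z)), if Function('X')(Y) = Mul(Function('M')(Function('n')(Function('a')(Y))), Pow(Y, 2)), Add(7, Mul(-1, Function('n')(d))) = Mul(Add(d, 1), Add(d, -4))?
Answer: Rational(679, 2048) ≈ 0.33154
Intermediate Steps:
Function('a')(v) = Mul(Rational(1, 4), v) (Function('a')(v) = Mul(v, Rational(1, 4)) = Mul(Rational(1, 4), v))
Function('n')(d) = Add(7, Mul(-1, Add(1, d), Add(-4, d))) (Function('n')(d) = Add(7, Mul(-1, Mul(Add(d, 1), Add(d, -4)))) = Add(7, Mul(-1, Mul(Add(1, d), Add(-4, d)))) = Add(7, Mul(-1, Add(1, d), Add(-4, d))))
Function('M')(W) = Mul(Rational(-1, 8), W)
Z = Rational(-1, 2) (Z = Add(2, Mul(Rational(-1, 2), Mul(-1, -5))) = Add(2, Mul(Rational(-1, 2), 5)) = Add(2, Rational(-5, 2)) = Rational(-1, 2) ≈ -0.50000)
Function('X')(Y) = Mul(Pow(Y, 2), Add(Rational(-11, 8), Mul(Rational(-3, 32), Y), Mul(Rational(1, 128), Pow(Y, 2)))) (Function('X')(Y) = Mul(Mul(Rational(-1, 8), Add(11, Mul(-1, Pow(Mul(Rational(1, 4), Y), 2)), Mul(3, Mul(Rational(1, 4), Y)))), Pow(Y, 2)) = Mul(Mul(Rational(-1, 8), Add(11, Mul(-1, Mul(Rational(1, 16), Pow(Y, 2))), Mul(Rational(3, 4), Y))), Pow(Y, 2)) = Mul(Mul(Rational(-1, 8), Add(11, Mul(Rational(-1, 16), Pow(Y, 2)), Mul(Rational(3, 4), Y))), Pow(Y, 2)) = Mul(Add(Rational(-11, 8), Mul(Rational(-3, 32), Y), Mul(Rational(1, 128), Pow(Y, 2))), Pow(Y, 2)) = Mul(Pow(Y, 2), Add(Rational(-11, 8), Mul(Rational(-3, 32), Y), Mul(Rational(1, 128), Pow(Y, 2)))))
Mul(-1, Function('X')(Z)) = Mul(-1, Mul(Rational(1, 128), Pow(Rational(-1, 2), 2), Add(-176, Pow(Rational(-1, 2), 2), Mul(-12, Rational(-1, 2))))) = Mul(-1, Mul(Rational(1, 128), Rational(1, 4), Add(-176, Rational(1, 4), 6))) = Mul(-1, Mul(Rational(1, 128), Rational(1, 4), Rational(-679, 4))) = Mul(-1, Rational(-679, 2048)) = Rational(679, 2048)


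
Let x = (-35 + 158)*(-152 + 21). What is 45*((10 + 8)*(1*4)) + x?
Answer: -12873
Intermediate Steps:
x = -16113 (x = 123*(-131) = -16113)
45*((10 + 8)*(1*4)) + x = 45*((10 + 8)*(1*4)) - 16113 = 45*(18*4) - 16113 = 45*72 - 16113 = 3240 - 16113 = -12873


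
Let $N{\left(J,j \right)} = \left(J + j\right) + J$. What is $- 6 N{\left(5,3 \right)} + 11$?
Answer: $-67$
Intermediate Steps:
$N{\left(J,j \right)} = j + 2 J$
$- 6 N{\left(5,3 \right)} + 11 = - 6 \left(3 + 2 \cdot 5\right) + 11 = - 6 \left(3 + 10\right) + 11 = \left(-6\right) 13 + 11 = -78 + 11 = -67$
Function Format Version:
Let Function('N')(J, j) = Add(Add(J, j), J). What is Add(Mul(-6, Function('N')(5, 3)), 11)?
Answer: -67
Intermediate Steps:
Function('N')(J, j) = Add(j, Mul(2, J))
Add(Mul(-6, Function('N')(5, 3)), 11) = Add(Mul(-6, Add(3, Mul(2, 5))), 11) = Add(Mul(-6, Add(3, 10)), 11) = Add(Mul(-6, 13), 11) = Add(-78, 11) = -67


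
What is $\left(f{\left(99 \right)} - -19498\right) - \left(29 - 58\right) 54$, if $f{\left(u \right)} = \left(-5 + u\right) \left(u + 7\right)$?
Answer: $31028$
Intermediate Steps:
$f{\left(u \right)} = \left(-5 + u\right) \left(7 + u\right)$
$\left(f{\left(99 \right)} - -19498\right) - \left(29 - 58\right) 54 = \left(\left(-35 + 99^{2} + 2 \cdot 99\right) - -19498\right) - \left(29 - 58\right) 54 = \left(\left(-35 + 9801 + 198\right) + 19498\right) - \left(-29\right) 54 = \left(9964 + 19498\right) - -1566 = 29462 + 1566 = 31028$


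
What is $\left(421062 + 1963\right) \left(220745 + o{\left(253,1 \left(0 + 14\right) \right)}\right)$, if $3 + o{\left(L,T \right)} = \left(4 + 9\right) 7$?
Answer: $93417879825$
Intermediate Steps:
$o{\left(L,T \right)} = 88$ ($o{\left(L,T \right)} = -3 + \left(4 + 9\right) 7 = -3 + 13 \cdot 7 = -3 + 91 = 88$)
$\left(421062 + 1963\right) \left(220745 + o{\left(253,1 \left(0 + 14\right) \right)}\right) = \left(421062 + 1963\right) \left(220745 + 88\right) = 423025 \cdot 220833 = 93417879825$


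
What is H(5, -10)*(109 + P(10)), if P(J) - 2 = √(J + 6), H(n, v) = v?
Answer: -1150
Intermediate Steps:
P(J) = 2 + √(6 + J) (P(J) = 2 + √(J + 6) = 2 + √(6 + J))
H(5, -10)*(109 + P(10)) = -10*(109 + (2 + √(6 + 10))) = -10*(109 + (2 + √16)) = -10*(109 + (2 + 4)) = -10*(109 + 6) = -10*115 = -1150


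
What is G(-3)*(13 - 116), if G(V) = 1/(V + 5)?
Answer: -103/2 ≈ -51.500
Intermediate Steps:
G(V) = 1/(5 + V)
G(-3)*(13 - 116) = (13 - 116)/(5 - 3) = -103/2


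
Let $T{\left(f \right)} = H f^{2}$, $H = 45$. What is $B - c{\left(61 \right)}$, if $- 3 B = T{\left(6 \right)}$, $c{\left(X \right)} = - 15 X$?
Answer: $375$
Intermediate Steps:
$T{\left(f \right)} = 45 f^{2}$
$B = -540$ ($B = - \frac{45 \cdot 6^{2}}{3} = - \frac{45 \cdot 36}{3} = \left(- \frac{1}{3}\right) 1620 = -540$)
$B - c{\left(61 \right)} = -540 - \left(-15\right) 61 = -540 - -915 = -540 + 915 = 375$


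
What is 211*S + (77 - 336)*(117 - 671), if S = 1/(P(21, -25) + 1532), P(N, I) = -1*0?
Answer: 219820763/1532 ≈ 1.4349e+5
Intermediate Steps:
P(N, I) = 0
S = 1/1532 (S = 1/(0 + 1532) = 1/1532 ≈ 0.00065274)
211*S + (77 - 336)*(117 - 671) = 211*(1/1532) + (77 - 336)*(117 - 671) = 211/1532 - 259*(-554) = 211/1532 + 143486 = 219820763/1532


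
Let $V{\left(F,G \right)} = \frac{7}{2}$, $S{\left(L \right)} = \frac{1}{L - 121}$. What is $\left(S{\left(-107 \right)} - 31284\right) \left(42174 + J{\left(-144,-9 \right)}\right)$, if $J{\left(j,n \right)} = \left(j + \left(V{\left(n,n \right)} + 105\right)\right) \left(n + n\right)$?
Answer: $- \frac{101791518063}{76} \approx -1.3394 \cdot 10^{9}$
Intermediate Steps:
$S{\left(L \right)} = \frac{1}{-121 + L}$
$V{\left(F,G \right)} = \frac{7}{2}$ ($V{\left(F,G \right)} = 7 \cdot \frac{1}{2} = \frac{7}{2}$)
$J{\left(j,n \right)} = 2 n \left(\frac{217}{2} + j\right)$ ($J{\left(j,n \right)} = \left(j + \left(\frac{7}{2} + 105\right)\right) \left(n + n\right) = \left(j + \frac{217}{2}\right) 2 n = \left(\frac{217}{2} + j\right) 2 n = 2 n \left(\frac{217}{2} + j\right)$)
$\left(S{\left(-107 \right)} - 31284\right) \left(42174 + J{\left(-144,-9 \right)}\right) = \left(\frac{1}{-121 - 107} - 31284\right) \left(42174 - 9 \left(217 + 2 \left(-144\right)\right)\right) = \left(\frac{1}{-228} - 31284\right) \left(42174 - 9 \left(217 - 288\right)\right) = \left(- \frac{1}{228} - 31284\right) \left(42174 - -639\right) = - \frac{7132753 \left(42174 + 639\right)}{228} = \left(- \frac{7132753}{228}\right) 42813 = - \frac{101791518063}{76}$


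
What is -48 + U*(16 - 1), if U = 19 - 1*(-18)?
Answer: 507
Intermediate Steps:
U = 37 (U = 19 + 18 = 37)
-48 + U*(16 - 1) = -48 + 37*(16 - 1) = -48 + 37*15 = -48 + 555 = 507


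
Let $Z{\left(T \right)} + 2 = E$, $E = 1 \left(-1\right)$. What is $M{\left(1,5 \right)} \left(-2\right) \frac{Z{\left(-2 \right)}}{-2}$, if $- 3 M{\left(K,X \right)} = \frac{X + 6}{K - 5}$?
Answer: $- \frac{11}{4} \approx -2.75$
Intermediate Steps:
$E = -1$
$Z{\left(T \right)} = -3$ ($Z{\left(T \right)} = -2 - 1 = -3$)
$M{\left(K,X \right)} = - \frac{6 + X}{3 \left(-5 + K\right)}$ ($M{\left(K,X \right)} = - \frac{\left(X + 6\right) \frac{1}{K - 5}}{3} = - \frac{\left(6 + X\right) \frac{1}{-5 + K}}{3} = - \frac{\frac{1}{-5 + K} \left(6 + X\right)}{3} = - \frac{6 + X}{3 \left(-5 + K\right)}$)
$M{\left(1,5 \right)} \left(-2\right) \frac{Z{\left(-2 \right)}}{-2} = \frac{-6 - 5}{3 \left(-5 + 1\right)} \left(-2\right) \left(- \frac{3}{-2}\right) = \frac{-6 - 5}{3 \left(-4\right)} \left(-2\right) \left(\left(-3\right) \left(- \frac{1}{2}\right)\right) = \frac{1}{3} \left(- \frac{1}{4}\right) \left(-11\right) \left(-2\right) \frac{3}{2} = \frac{11}{12} \left(-2\right) \frac{3}{2} = \left(- \frac{11}{6}\right) \frac{3}{2} = - \frac{11}{4}$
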